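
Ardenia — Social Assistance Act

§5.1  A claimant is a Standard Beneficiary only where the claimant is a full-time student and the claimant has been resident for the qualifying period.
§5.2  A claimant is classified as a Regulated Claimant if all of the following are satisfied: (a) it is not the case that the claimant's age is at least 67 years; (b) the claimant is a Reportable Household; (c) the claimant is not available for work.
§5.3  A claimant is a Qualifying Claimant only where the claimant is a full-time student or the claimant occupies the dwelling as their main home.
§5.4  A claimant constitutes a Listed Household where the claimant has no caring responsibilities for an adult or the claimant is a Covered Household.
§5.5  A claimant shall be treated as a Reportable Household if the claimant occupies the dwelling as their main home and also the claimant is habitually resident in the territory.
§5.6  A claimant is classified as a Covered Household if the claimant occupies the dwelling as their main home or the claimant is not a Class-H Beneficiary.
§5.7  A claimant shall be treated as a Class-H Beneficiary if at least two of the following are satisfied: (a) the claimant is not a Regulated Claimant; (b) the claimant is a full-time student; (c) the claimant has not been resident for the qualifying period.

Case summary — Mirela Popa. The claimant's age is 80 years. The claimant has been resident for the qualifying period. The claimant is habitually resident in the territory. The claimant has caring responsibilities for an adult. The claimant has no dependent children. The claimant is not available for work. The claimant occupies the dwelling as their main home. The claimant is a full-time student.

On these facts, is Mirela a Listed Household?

§5.5 — Reportable Household: [the claimant occupies the dwelling as their main home? yes] AND [the claimant is habitually resident in the territory? yes] → satisfied.
§5.2 — Regulated Claimant: [claimant's age: 80 years ≥ 67 years? yes, so negated condition no] AND [Reportable Household (§5.5)? yes] AND [the claimant is not available for work? yes] → not satisfied.
§5.7 — Class-H Beneficiary: not a Regulated Claimant (§5.2)? yes; the claimant is a full-time student? yes; the claimant has not been resident for the qualifying period? no — 2 of 3 hold (need ≥2) → satisfied.
§5.6 — Covered Household: [the claimant occupies the dwelling as their main home? yes] OR [not a Class-H Beneficiary (§5.7)? no] → satisfied.
§5.4 — Listed Household: [the claimant has no caring responsibilities for an adult? no] OR [Covered Household (§5.6)? yes] → satisfied.

Yes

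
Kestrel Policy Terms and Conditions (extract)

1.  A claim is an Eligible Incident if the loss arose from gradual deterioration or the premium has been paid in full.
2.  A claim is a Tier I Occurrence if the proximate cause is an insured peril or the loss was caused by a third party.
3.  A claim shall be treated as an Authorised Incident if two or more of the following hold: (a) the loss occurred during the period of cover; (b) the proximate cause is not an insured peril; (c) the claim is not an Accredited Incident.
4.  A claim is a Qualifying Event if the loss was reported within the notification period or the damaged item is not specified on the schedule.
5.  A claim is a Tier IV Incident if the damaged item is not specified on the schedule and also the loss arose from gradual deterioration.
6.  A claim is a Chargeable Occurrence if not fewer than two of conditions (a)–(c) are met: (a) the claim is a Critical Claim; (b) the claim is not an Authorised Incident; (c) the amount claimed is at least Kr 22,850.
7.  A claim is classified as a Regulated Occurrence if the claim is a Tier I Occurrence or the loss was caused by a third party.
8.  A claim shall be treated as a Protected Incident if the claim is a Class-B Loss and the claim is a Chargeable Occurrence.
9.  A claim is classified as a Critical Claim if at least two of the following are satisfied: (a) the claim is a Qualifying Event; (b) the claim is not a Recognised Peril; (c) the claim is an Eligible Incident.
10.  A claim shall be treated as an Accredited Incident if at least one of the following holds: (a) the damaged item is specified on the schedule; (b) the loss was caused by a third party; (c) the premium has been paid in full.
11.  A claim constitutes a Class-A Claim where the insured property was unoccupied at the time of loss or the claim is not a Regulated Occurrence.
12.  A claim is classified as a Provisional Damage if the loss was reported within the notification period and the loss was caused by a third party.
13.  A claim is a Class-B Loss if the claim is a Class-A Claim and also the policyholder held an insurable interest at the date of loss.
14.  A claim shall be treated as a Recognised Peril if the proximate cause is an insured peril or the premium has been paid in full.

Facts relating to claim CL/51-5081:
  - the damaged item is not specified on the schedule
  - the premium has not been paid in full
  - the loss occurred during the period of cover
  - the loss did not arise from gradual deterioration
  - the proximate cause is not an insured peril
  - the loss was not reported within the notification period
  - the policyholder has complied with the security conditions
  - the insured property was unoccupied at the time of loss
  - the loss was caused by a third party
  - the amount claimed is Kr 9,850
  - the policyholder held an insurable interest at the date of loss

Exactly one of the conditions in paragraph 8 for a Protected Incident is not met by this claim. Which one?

Chargeable Occurrence

paragraph 2 — Tier I Occurrence: [the proximate cause is an insured peril? no] OR [the loss was caused by a third party? yes] → satisfied.
paragraph 7 — Regulated Occurrence: [Tier I Occurrence (paragraph 2)? yes] OR [the loss was caused by a third party? yes] → satisfied.
paragraph 11 — Class-A Claim: [the insured property was unoccupied at the time of loss? yes] OR [not a Regulated Occurrence (paragraph 7)? no] → satisfied.
paragraph 13 — Class-B Loss: [Class-A Claim (paragraph 11)? yes] AND [the policyholder held an insurable interest at the date of loss? yes] → satisfied.
paragraph 4 — Qualifying Event: [the loss was reported within the notification period? no] OR [the damaged item is not specified on the schedule? yes] → satisfied.
paragraph 14 — Recognised Peril: [the proximate cause is an insured peril? no] OR [the premium has been paid in full? no] → not satisfied.
paragraph 1 — Eligible Incident: [the loss arose from gradual deterioration? no] OR [the premium has been paid in full? no] → not satisfied.
paragraph 9 — Critical Claim: Qualifying Event (paragraph 4)? yes; not a Recognised Peril (paragraph 14)? yes; Eligible Incident (paragraph 1)? no — 2 of 3 hold (need ≥2) → satisfied.
paragraph 10 — Accredited Incident: [the damaged item is specified on the schedule? no] OR [the loss was caused by a third party? yes] OR [the premium has been paid in full? no] → satisfied.
paragraph 3 — Authorised Incident: the loss occurred during the period of cover? yes; the proximate cause is not an insured peril? yes; not an Accredited Incident (paragraph 10)? no — 2 of 3 hold (need ≥2) → satisfied.
paragraph 6 — Chargeable Occurrence: Critical Claim (paragraph 9)? yes; not an Authorised Incident (paragraph 3)? no; amount claimed: Kr 9,850 ≥ Kr 22,850? no — 1 of 3 hold (need ≥2) → not satisfied.
paragraph 8 — Protected Incident: [Class-B Loss (paragraph 13)? yes] AND [Chargeable Occurrence (paragraph 6)? no] → not satisfied.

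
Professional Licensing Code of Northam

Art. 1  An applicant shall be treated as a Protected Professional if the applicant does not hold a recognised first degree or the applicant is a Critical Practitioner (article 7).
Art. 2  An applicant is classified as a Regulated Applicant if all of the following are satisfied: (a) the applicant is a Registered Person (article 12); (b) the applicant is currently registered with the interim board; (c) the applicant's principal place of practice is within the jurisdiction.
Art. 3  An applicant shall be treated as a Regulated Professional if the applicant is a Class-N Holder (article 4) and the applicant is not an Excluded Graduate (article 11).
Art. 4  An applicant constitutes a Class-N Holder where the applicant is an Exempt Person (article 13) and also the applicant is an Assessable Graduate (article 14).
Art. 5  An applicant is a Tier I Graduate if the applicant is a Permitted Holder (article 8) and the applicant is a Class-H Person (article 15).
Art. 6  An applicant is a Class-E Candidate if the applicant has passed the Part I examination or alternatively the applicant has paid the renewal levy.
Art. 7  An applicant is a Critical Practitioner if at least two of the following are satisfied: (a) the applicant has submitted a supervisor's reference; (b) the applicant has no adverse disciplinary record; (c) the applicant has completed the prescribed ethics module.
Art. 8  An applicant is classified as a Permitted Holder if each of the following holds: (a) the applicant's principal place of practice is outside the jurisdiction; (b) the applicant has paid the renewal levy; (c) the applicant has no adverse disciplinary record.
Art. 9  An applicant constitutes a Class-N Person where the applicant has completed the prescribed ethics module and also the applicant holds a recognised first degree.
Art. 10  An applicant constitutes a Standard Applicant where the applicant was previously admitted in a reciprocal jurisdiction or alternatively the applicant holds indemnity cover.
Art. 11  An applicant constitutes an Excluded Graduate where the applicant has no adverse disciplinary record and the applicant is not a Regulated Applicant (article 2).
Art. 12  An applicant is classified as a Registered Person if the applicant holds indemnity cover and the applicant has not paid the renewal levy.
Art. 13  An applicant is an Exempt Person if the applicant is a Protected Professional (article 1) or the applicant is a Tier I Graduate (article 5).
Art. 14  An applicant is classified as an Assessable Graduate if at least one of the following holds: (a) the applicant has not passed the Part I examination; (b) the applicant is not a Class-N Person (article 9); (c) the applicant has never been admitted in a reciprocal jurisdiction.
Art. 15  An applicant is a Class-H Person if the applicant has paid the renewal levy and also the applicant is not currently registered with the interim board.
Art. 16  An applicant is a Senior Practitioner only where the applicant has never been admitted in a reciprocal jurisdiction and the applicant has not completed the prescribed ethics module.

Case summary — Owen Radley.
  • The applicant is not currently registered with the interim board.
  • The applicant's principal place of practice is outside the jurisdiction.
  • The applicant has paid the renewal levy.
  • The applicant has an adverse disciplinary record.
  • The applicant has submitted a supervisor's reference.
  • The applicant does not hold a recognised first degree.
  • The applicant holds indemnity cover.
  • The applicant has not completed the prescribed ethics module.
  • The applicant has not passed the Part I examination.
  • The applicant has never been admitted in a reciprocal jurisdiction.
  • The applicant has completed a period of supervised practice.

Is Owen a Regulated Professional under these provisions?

Yes

article 7 — Critical Practitioner: the applicant has submitted a supervisor's reference? yes; the applicant has no adverse disciplinary record? no; the applicant has completed the prescribed ethics module? no — 1 of 3 hold (need ≥2) → not satisfied.
article 1 — Protected Professional: [the applicant does not hold a recognised first degree? yes] OR [Critical Practitioner (article 7)? no] → satisfied.
article 8 — Permitted Holder: [the applicant's principal place of practice is outside the jurisdiction? yes] AND [the applicant has paid the renewal levy? yes] AND [the applicant has no adverse disciplinary record? no] → not satisfied.
article 15 — Class-H Person: [the applicant has paid the renewal levy? yes] AND [the applicant is not currently registered with the interim board? yes] → satisfied.
article 5 — Tier I Graduate: [Permitted Holder (article 8)? no] AND [Class-H Person (article 15)? yes] → not satisfied.
article 13 — Exempt Person: [Protected Professional (article 1)? yes] OR [Tier I Graduate (article 5)? no] → satisfied.
article 9 — Class-N Person: [the applicant has completed the prescribed ethics module? no] AND [the applicant holds a recognised first degree? no] → not satisfied.
article 14 — Assessable Graduate: [the applicant has not passed the Part I examination? yes] OR [not a Class-N Person (article 9)? yes] OR [the applicant has never been admitted in a reciprocal jurisdiction? yes] → satisfied.
article 4 — Class-N Holder: [Exempt Person (article 13)? yes] AND [Assessable Graduate (article 14)? yes] → satisfied.
article 12 — Registered Person: [the applicant holds indemnity cover? yes] AND [the applicant has not paid the renewal levy? no] → not satisfied.
article 2 — Regulated Applicant: [Registered Person (article 12)? no] AND [the applicant is currently registered with the interim board? no] AND [the applicant's principal place of practice is within the jurisdiction? no] → not satisfied.
article 11 — Excluded Graduate: [the applicant has no adverse disciplinary record? no] AND [not a Regulated Applicant (article 2)? yes] → not satisfied.
article 3 — Regulated Professional: [Class-N Holder (article 4)? yes] AND [not an Excluded Graduate (article 11)? yes] → satisfied.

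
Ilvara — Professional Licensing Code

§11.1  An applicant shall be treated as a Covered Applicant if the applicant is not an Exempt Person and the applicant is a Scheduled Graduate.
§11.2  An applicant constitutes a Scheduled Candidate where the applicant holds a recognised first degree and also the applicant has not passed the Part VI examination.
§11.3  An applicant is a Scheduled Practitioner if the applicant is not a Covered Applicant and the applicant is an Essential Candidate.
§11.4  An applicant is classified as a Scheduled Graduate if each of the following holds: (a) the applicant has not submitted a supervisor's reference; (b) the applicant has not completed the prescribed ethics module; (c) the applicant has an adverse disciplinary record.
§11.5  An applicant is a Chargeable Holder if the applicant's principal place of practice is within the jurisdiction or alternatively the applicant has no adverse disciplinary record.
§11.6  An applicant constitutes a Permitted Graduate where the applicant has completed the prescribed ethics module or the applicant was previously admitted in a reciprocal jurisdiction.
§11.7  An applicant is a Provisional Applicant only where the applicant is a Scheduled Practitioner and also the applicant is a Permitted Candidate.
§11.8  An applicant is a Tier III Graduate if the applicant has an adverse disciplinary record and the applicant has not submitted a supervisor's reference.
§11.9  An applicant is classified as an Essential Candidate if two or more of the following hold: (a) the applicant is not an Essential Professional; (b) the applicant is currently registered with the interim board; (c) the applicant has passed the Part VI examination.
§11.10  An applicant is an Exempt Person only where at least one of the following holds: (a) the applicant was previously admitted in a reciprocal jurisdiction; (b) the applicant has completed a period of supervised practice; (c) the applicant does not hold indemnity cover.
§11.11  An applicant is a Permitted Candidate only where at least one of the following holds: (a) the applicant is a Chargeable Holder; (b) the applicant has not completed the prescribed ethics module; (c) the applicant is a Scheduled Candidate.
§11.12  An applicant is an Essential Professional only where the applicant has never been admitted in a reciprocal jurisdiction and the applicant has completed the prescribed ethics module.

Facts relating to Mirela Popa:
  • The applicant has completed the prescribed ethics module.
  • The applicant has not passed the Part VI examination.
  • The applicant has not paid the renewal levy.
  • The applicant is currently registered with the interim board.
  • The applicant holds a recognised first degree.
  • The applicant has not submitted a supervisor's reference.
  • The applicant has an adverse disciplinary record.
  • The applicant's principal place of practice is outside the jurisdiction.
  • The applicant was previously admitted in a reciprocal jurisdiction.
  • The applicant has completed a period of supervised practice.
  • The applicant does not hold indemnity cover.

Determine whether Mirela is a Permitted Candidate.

Under §11.5: the applicant's principal place of practice is within the jurisdiction? no; or the applicant has no adverse disciplinary record? no. So the applicant is not a Chargeable Holder.
Under §11.2: the applicant holds a recognised first degree? yes; and the applicant has not passed the Part VI examination? yes. So the applicant is a Scheduled Candidate.
Under §11.11: Chargeable Holder (§11.5)? no; or the applicant has not completed the prescribed ethics module? no; or Scheduled Candidate (§11.2)? yes. So the applicant is a Permitted Candidate.

Yes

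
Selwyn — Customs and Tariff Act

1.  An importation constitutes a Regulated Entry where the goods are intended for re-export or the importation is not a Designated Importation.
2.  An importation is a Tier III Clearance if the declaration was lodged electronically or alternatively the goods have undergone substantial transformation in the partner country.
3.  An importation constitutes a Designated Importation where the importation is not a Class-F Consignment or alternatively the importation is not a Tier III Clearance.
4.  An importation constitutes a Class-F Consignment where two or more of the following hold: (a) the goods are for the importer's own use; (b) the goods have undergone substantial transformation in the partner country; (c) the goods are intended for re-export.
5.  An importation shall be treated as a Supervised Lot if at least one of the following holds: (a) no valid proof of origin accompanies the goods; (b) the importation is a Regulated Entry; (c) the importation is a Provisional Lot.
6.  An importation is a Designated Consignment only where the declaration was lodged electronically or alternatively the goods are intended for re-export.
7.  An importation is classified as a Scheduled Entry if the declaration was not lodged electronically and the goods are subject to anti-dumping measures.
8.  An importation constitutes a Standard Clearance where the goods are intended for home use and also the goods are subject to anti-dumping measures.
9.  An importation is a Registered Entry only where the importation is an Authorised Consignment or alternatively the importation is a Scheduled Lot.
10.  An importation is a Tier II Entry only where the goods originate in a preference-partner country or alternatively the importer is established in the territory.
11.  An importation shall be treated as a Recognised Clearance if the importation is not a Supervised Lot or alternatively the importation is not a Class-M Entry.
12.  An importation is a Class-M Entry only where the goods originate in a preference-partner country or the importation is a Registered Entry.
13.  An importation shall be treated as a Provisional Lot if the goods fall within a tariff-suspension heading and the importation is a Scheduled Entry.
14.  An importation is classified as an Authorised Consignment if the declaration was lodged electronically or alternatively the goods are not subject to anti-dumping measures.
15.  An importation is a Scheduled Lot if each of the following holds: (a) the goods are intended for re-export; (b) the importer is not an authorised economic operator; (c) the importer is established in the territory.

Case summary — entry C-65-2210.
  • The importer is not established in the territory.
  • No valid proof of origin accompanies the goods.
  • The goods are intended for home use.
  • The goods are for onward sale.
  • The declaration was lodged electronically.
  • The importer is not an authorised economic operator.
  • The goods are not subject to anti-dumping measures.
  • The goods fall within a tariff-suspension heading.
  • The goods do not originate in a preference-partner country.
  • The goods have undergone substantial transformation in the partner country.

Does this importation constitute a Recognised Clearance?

No

paragraph 4 — Class-F Consignment: the goods are for the importer's own use? no; the goods have undergone substantial transformation in the partner country? yes; the goods are intended for re-export? no — 1 of 3 hold (need ≥2) → not satisfied.
paragraph 2 — Tier III Clearance: [the declaration was lodged electronically? yes] OR [the goods have undergone substantial transformation in the partner country? yes] → satisfied.
paragraph 3 — Designated Importation: [not a Class-F Consignment (paragraph 4)? yes] OR [not a Tier III Clearance (paragraph 2)? no] → satisfied.
paragraph 1 — Regulated Entry: [the goods are intended for re-export? no] OR [not a Designated Importation (paragraph 3)? no] → not satisfied.
paragraph 7 — Scheduled Entry: [the declaration was not lodged electronically? no] AND [the goods are subject to anti-dumping measures? no] → not satisfied.
paragraph 13 — Provisional Lot: [the goods fall within a tariff-suspension heading? yes] AND [Scheduled Entry (paragraph 7)? no] → not satisfied.
paragraph 5 — Supervised Lot: [no valid proof of origin accompanies the goods? yes] OR [Regulated Entry (paragraph 1)? no] OR [Provisional Lot (paragraph 13)? no] → satisfied.
paragraph 14 — Authorised Consignment: [the declaration was lodged electronically? yes] OR [the goods are not subject to anti-dumping measures? yes] → satisfied.
paragraph 15 — Scheduled Lot: [the goods are intended for re-export? no] AND [the importer is not an authorised economic operator? yes] AND [the importer is established in the territory? no] → not satisfied.
paragraph 9 — Registered Entry: [Authorised Consignment (paragraph 14)? yes] OR [Scheduled Lot (paragraph 15)? no] → satisfied.
paragraph 12 — Class-M Entry: [the goods originate in a preference-partner country? no] OR [Registered Entry (paragraph 9)? yes] → satisfied.
paragraph 11 — Recognised Clearance: [not a Supervised Lot (paragraph 5)? no] OR [not a Class-M Entry (paragraph 12)? no] → not satisfied.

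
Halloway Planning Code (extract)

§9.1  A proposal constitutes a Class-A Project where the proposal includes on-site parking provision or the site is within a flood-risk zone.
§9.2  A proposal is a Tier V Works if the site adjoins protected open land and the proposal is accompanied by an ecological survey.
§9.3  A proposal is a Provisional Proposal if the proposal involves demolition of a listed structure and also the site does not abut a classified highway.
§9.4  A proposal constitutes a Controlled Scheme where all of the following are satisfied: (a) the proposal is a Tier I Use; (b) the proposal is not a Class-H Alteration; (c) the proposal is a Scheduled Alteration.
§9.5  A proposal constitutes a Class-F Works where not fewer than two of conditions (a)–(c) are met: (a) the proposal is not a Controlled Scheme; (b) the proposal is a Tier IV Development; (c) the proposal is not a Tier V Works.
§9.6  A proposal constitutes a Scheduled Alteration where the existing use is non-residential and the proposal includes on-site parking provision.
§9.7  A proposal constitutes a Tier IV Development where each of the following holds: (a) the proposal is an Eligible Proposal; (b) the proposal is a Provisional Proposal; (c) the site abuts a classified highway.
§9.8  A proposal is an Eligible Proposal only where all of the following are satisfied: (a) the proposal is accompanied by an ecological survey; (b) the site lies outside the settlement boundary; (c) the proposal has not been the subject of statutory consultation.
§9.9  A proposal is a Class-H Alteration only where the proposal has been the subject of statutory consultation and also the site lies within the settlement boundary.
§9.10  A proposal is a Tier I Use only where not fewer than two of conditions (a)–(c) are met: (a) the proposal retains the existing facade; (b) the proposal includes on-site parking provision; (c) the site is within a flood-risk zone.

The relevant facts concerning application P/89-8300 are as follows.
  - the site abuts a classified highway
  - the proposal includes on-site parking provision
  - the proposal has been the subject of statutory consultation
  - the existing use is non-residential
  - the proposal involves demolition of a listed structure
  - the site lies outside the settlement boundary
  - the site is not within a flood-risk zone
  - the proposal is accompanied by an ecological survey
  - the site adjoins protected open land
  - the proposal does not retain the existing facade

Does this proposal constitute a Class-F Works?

No

§9.10 — Tier I Use: the proposal retains the existing facade? no; the proposal includes on-site parking provision? yes; the site is within a flood-risk zone? no — 1 of 3 hold (need ≥2) → not satisfied.
§9.9 — Class-H Alteration: [the proposal has been the subject of statutory consultation? yes] AND [the site lies within the settlement boundary? no] → not satisfied.
§9.6 — Scheduled Alteration: [the existing use is non-residential? yes] AND [the proposal includes on-site parking provision? yes] → satisfied.
§9.4 — Controlled Scheme: [Tier I Use (§9.10)? no] AND [not a Class-H Alteration (§9.9)? yes] AND [Scheduled Alteration (§9.6)? yes] → not satisfied.
§9.8 — Eligible Proposal: [the proposal is accompanied by an ecological survey? yes] AND [the site lies outside the settlement boundary? yes] AND [the proposal has not been the subject of statutory consultation? no] → not satisfied.
§9.3 — Provisional Proposal: [the proposal involves demolition of a listed structure? yes] AND [the site does not abut a classified highway? no] → not satisfied.
§9.7 — Tier IV Development: [Eligible Proposal (§9.8)? no] AND [Provisional Proposal (§9.3)? no] AND [the site abuts a classified highway? yes] → not satisfied.
§9.2 — Tier V Works: [the site adjoins protected open land? yes] AND [the proposal is accompanied by an ecological survey? yes] → satisfied.
§9.5 — Class-F Works: not a Controlled Scheme (§9.4)? yes; Tier IV Development (§9.7)? no; not a Tier V Works (§9.2)? no — 1 of 3 hold (need ≥2) → not satisfied.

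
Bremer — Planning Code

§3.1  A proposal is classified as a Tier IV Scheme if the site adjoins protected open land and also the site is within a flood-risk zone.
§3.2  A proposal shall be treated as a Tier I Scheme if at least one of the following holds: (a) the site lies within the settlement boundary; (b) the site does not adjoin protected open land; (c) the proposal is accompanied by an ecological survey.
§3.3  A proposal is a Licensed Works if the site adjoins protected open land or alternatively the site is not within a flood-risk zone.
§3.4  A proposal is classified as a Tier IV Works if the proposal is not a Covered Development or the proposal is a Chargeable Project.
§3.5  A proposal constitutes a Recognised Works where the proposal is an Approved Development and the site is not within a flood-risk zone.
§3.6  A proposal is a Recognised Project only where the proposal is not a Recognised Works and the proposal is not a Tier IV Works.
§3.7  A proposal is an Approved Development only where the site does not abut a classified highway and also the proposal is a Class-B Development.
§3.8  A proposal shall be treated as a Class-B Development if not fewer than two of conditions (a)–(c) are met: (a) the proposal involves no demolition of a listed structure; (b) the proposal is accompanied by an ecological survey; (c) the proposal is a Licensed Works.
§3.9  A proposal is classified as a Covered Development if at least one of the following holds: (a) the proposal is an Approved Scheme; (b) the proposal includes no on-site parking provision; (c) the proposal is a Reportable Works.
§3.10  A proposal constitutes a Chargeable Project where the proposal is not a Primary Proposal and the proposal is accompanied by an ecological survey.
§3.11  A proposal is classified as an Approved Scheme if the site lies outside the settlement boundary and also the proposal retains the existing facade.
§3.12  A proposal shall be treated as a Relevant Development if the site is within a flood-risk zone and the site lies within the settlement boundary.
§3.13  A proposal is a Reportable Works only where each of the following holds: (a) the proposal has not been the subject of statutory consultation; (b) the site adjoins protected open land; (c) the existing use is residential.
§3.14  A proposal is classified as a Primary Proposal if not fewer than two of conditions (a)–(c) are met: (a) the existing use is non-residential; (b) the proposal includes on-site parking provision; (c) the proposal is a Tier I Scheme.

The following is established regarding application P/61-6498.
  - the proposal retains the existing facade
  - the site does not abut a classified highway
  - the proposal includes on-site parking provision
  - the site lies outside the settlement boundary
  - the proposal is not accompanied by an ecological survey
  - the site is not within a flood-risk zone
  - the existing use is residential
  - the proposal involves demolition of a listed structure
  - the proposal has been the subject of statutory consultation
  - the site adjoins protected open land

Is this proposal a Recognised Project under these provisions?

Yes

§3.3 — Licensed Works: [the site adjoins protected open land? yes] OR [the site is not within a flood-risk zone? yes] → satisfied.
§3.8 — Class-B Development: the proposal involves no demolition of a listed structure? no; the proposal is accompanied by an ecological survey? no; Licensed Works (§3.3)? yes — 1 of 3 hold (need ≥2) → not satisfied.
§3.7 — Approved Development: [the site does not abut a classified highway? yes] AND [Class-B Development (§3.8)? no] → not satisfied.
§3.5 — Recognised Works: [Approved Development (§3.7)? no] AND [the site is not within a flood-risk zone? yes] → not satisfied.
§3.11 — Approved Scheme: [the site lies outside the settlement boundary? yes] AND [the proposal retains the existing facade? yes] → satisfied.
§3.13 — Reportable Works: [the proposal has not been the subject of statutory consultation? no] AND [the site adjoins protected open land? yes] AND [the existing use is residential? yes] → not satisfied.
§3.9 — Covered Development: [Approved Scheme (§3.11)? yes] OR [the proposal includes no on-site parking provision? no] OR [Reportable Works (§3.13)? no] → satisfied.
§3.2 — Tier I Scheme: [the site lies within the settlement boundary? no] OR [the site does not adjoin protected open land? no] OR [the proposal is accompanied by an ecological survey? no] → not satisfied.
§3.14 — Primary Proposal: the existing use is non-residential? no; the proposal includes on-site parking provision? yes; Tier I Scheme (§3.2)? no — 1 of 3 hold (need ≥2) → not satisfied.
§3.10 — Chargeable Project: [not a Primary Proposal (§3.14)? yes] AND [the proposal is accompanied by an ecological survey? no] → not satisfied.
§3.4 — Tier IV Works: [not a Covered Development (§3.9)? no] OR [Chargeable Project (§3.10)? no] → not satisfied.
§3.6 — Recognised Project: [not a Recognised Works (§3.5)? yes] AND [not a Tier IV Works (§3.4)? yes] → satisfied.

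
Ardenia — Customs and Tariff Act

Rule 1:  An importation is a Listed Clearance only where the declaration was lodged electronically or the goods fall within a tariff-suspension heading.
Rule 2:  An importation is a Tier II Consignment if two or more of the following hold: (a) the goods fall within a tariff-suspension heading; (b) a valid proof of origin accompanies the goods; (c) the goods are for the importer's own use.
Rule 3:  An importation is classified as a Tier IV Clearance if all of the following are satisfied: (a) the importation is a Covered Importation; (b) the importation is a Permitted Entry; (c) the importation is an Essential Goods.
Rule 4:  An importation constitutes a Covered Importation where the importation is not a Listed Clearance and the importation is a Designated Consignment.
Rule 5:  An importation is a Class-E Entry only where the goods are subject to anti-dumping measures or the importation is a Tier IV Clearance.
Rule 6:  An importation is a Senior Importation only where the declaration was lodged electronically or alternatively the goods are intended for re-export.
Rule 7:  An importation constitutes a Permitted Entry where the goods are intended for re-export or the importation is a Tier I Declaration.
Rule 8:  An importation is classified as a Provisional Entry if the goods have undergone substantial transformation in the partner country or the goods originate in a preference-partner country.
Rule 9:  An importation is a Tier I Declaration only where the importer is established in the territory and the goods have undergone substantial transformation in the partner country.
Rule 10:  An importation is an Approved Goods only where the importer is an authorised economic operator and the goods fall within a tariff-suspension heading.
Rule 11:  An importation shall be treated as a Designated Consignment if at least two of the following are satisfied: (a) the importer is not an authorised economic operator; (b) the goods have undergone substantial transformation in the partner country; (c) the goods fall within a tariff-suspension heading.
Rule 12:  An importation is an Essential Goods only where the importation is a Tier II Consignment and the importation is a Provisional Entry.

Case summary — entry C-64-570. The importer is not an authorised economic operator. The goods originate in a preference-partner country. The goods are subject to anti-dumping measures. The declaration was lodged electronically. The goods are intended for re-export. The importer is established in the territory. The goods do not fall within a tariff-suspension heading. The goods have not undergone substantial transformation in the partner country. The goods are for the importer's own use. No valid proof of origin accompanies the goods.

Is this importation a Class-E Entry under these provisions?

rule 1 — Listed Clearance: [the declaration was lodged electronically? yes] OR [the goods fall within a tariff-suspension heading? no] → satisfied.
rule 11 — Designated Consignment: the importer is not an authorised economic operator? yes; the goods have undergone substantial transformation in the partner country? no; the goods fall within a tariff-suspension heading? no — 1 of 3 hold (need ≥2) → not satisfied.
rule 4 — Covered Importation: [not a Listed Clearance (rule 1)? no] AND [Designated Consignment (rule 11)? no] → not satisfied.
rule 9 — Tier I Declaration: [the importer is established in the territory? yes] AND [the goods have undergone substantial transformation in the partner country? no] → not satisfied.
rule 7 — Permitted Entry: [the goods are intended for re-export? yes] OR [Tier I Declaration (rule 9)? no] → satisfied.
rule 2 — Tier II Consignment: the goods fall within a tariff-suspension heading? no; a valid proof of origin accompanies the goods? no; the goods are for the importer's own use? yes — 1 of 3 hold (need ≥2) → not satisfied.
rule 8 — Provisional Entry: [the goods have undergone substantial transformation in the partner country? no] OR [the goods originate in a preference-partner country? yes] → satisfied.
rule 12 — Essential Goods: [Tier II Consignment (rule 2)? no] AND [Provisional Entry (rule 8)? yes] → not satisfied.
rule 3 — Tier IV Clearance: [Covered Importation (rule 4)? no] AND [Permitted Entry (rule 7)? yes] AND [Essential Goods (rule 12)? no] → not satisfied.
rule 5 — Class-E Entry: [the goods are subject to anti-dumping measures? yes] OR [Tier IV Clearance (rule 3)? no] → satisfied.

Yes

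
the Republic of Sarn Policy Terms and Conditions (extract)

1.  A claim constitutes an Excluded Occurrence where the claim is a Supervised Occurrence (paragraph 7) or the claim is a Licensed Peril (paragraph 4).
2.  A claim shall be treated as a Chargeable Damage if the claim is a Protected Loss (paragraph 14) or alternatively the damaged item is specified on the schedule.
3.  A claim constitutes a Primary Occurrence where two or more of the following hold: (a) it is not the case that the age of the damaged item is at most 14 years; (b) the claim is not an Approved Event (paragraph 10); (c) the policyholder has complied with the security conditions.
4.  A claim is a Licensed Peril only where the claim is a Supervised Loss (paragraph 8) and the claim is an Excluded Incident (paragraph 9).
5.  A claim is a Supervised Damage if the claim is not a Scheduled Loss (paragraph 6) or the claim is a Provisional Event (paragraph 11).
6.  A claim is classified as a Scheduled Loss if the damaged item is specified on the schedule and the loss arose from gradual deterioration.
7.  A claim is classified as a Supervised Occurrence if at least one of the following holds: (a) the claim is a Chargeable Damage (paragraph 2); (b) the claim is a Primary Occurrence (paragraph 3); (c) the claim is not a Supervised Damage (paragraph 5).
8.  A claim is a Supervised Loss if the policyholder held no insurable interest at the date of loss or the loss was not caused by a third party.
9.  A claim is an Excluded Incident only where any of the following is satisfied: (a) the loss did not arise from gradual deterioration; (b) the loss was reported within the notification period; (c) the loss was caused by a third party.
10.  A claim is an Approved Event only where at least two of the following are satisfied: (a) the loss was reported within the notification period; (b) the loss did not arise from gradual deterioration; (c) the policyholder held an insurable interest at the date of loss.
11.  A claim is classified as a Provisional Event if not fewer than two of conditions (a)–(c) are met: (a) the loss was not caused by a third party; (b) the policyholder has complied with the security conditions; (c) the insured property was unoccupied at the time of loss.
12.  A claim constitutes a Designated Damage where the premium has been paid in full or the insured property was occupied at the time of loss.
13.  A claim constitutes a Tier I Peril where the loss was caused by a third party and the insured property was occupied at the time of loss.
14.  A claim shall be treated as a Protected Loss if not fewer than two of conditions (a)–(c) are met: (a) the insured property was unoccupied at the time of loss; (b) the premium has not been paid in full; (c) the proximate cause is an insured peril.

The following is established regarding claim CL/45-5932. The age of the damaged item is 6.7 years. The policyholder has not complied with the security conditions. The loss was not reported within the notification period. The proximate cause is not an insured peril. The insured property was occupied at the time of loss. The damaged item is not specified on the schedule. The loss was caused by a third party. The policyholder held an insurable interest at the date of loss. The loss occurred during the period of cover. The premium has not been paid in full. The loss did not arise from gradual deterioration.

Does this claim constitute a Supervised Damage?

paragraph 6 — Scheduled Loss: [the damaged item is specified on the schedule? no] AND [the loss arose from gradual deterioration? no] → not satisfied.
paragraph 11 — Provisional Event: the loss was not caused by a third party? no; the policyholder has complied with the security conditions? no; the insured property was unoccupied at the time of loss? no — 0 of 3 hold (need ≥2) → not satisfied.
paragraph 5 — Supervised Damage: [not a Scheduled Loss (paragraph 6)? yes] OR [Provisional Event (paragraph 11)? no] → satisfied.

Yes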